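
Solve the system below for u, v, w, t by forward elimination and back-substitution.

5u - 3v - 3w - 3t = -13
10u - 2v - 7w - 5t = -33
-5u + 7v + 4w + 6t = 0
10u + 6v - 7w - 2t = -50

Forward elimination on [A|b]:
R2 <- R2 - (2)*R1:  [  0   4  -1   1  -7 ]
R3 <- R3 - (-1)*R1:  [   0    4    1    3  -13 ]
R4 <- R4 - (2)*R1:  [   0   12   -1    4  -24 ]
R3 <- R3 - (1)*R2:  [  0   0   2   2  -6 ]
R4 <- R4 - (3)*R2:  [  0   0   2   1  -3 ]
R4 <- R4 - (1)*R3:  [  0   0   0  -1   3 ]
Row echelon form:
[ 5  -3  -3  -3  |  -13 ]
[ 0   4  -1   1  |   -7 ]
[ 0   0   2   2  |   -6 ]
[ 0   0   0  -1  |    3 ]
Back-substitution:
t = (3) / -1 = -3
w = (-6 - (2)*(-3)) / 2 = 0
v = (-7 - (-1)*(0) - (1)*(-3)) / 4 = -1
u = (-13 - (-3)*(-1) - (-3)*(0) - (-3)*(-3)) / 5 = -5

(-5, -1, 0, -3)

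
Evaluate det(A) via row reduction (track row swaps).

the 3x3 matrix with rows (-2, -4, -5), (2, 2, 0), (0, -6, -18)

det(A) = -12

Forward elimination:
R2 <- R2 - (-1)*R1:  [  0  -2  -5 ]
R3 <- R3 - (3)*R2:  [  0   0  -3 ]
Upper-triangular form:
[ -2  -4  -5 ]
[  0  -2  -5 ]
[  0   0  -3 ]
det(A) = (-1)^0 * (-2) * (-2) * (-3) = -12  (0 row swaps -> sign +1)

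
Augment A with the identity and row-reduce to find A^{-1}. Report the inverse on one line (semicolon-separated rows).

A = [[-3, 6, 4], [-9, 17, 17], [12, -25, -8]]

inverse = [289/9 -52/9 34/9; 44/3 -8/3 5/3; 7/3 -1/3 1/3]

Gauss-Jordan on [A | I]:
R1 <- (1/-3)*R1:  [    1    -2  -4/3  |  -1/3     0     0 ]
R2 <- R2 - (-9)*R1:  [  0  -1   5  |  -3   1   0 ]
R3 <- R3 - (12)*R1:  [  0  -1   8  |   4   0   1 ]
R2 <- (1/-1)*R2:  [  0   1  -5  |   3  -1   0 ]
R1 <- R1 - (-2)*R2:  [     1      0  -34/3  |   17/3     -2      0 ]
R3 <- R3 - (-1)*R2:  [  0   0   3  |   7  -1   1 ]
R3 <- (1/3)*R3:  [    0     0     1  |   7/3  -1/3   1/3 ]
R1 <- R1 - (-34/3)*R3:  [     1      0      0  |  289/9  -52/9   34/9 ]
R2 <- R2 - (-5)*R3:  [    0     1     0  |  44/3  -8/3   5/3 ]
Right block of [I | A^{-1}] is the inverse:
[ 289/9  -52/9  34/9 ]
[  44/3   -8/3   5/3 ]
[   7/3   -1/3   1/3 ]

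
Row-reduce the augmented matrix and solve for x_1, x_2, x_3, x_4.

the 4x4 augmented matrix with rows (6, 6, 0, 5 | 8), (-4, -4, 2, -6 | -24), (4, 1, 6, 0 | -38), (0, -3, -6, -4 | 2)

Forward elimination on [A|b]:
R2 <- R2 - (-2/3)*R1:  [     0      0      2   -8/3  -56/3 ]
R3 <- R3 - (2/3)*R1:  [      0      -3       6   -10/3  -130/3 ]
R2 <-> R3   (pivot in column 2 was zero)
[ 6   6   0      5       8 ]
[ 0  -3   6  -10/3  -130/3 ]
[ 0   0   2   -8/3   -56/3 ]
[ 0  -3  -6     -4       2 ]
R4 <- R4 - (1)*R2:  [     0      0    -12   -2/3  136/3 ]
R4 <- R4 - (-6)*R3:  [      0       0       0   -50/3  -200/3 ]
Row echelon form:
[ 6   6  0      5  |       8 ]
[ 0  -3  6  -10/3  |  -130/3 ]
[ 0   0  2   -8/3  |   -56/3 ]
[ 0   0  0  -50/3  |  -200/3 ]
Back-substitution:
x_4 = (-200/3) / (-50/3) = 4
x_3 = (-56/3 - (-8/3)*(4)) / 2 = -4
x_2 = (-130/3 - (6)*(-4) - (-10/3)*(4)) / -3 = 2
x_1 = (8 - (6)*(2) - (5)*(4)) / 6 = -4

(-4, 2, -4, 4)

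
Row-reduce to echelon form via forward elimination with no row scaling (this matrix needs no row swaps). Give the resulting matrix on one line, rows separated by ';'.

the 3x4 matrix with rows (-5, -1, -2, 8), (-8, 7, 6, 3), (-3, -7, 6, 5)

REF = [-5 -1 -2 8; 0 43/5 46/5 -49/5; 0 0 604/43 -305/43]

Forward elimination:
R2 <- R2 - (8/5)*R1:  [     0   43/5   46/5  -49/5 ]
R3 <- R3 - (3/5)*R1:  [     0  -32/5   36/5    1/5 ]
R3 <- R3 - (-32/43)*R2:  [       0        0   604/43  -305/43 ]
Row echelon form:
[ -5    -1      -2        8 ]
[  0  43/5    46/5    -49/5 ]
[  0     0  604/43  -305/43 ]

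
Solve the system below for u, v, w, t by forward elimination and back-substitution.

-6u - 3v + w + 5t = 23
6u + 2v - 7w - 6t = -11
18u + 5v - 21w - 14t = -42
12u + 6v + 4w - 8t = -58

Forward elimination on [A|b]:
R2 <- R2 - (-1)*R1:  [  0  -1  -6  -1  12 ]
R3 <- R3 - (-3)*R1:  [   0   -4  -18    1   27 ]
R4 <- R4 - (-2)*R1:  [   0    0    6    2  -12 ]
R3 <- R3 - (4)*R2:  [   0    0    6    5  -21 ]
R4 <- R4 - (1)*R3:  [  0   0   0  -3   9 ]
Row echelon form:
[ -6  -3   1   5  |   23 ]
[  0  -1  -6  -1  |   12 ]
[  0   0   6   5  |  -21 ]
[  0   0   0  -3  |    9 ]
Back-substitution:
t = (9) / -3 = -3
w = (-21 - (5)*(-3)) / 6 = -1
v = (12 - (-6)*(-1) - (-1)*(-3)) / -1 = -3
u = (23 - (-3)*(-3) - (1)*(-1) - (5)*(-3)) / -6 = -5

(-5, -3, -1, -3)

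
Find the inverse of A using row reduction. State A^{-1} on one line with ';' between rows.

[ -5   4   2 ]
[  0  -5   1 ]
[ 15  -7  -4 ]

inverse = [9/25 2/75 14/75; 1/5 -2/15 1/15; 1 1/3 1/3]

Gauss-Jordan on [A | I]:
R1 <- (1/-5)*R1:  [    1  -4/5  -2/5  |  -1/5     0     0 ]
R3 <- R3 - (15)*R1:  [ 0  5  2  |  3  0  1 ]
R2 <- (1/-5)*R2:  [    0     1  -1/5  |     0  -1/5     0 ]
R1 <- R1 - (-4/5)*R2:  [      1       0  -14/25  |    -1/5   -4/25       0 ]
R3 <- R3 - (5)*R2:  [ 0  0  3  |  3  1  1 ]
R3 <- (1/3)*R3:  [   0    0    1  |    1  1/3  1/3 ]
R1 <- R1 - (-14/25)*R3:  [     1      0      0  |   9/25   2/75  14/75 ]
R2 <- R2 - (-1/5)*R3:  [     0      1      0  |    1/5  -2/15   1/15 ]
Right block of [I | A^{-1}] is the inverse:
[ 9/25   2/75  14/75 ]
[  1/5  -2/15   1/15 ]
[    1    1/3    1/3 ]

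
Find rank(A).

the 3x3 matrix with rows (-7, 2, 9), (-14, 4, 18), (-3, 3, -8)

rank(A) = 2

Row reduction:
R2 <- R2 - (2)*R1:  [ 0  0  0 ]
R3 <- R3 - (3/7)*R1:  [     0   15/7  -83/7 ]
R2 <-> R3   (pivot in column 2 was zero)
[ -7     2      9 ]
[  0  15/7  -83/7 ]
[  0     0      0 ]
Row echelon form:
[ -7     2      9 ]
[  0  15/7  -83/7 ]
[  0     0      0 ]
Nonzero rows / pivot columns: 2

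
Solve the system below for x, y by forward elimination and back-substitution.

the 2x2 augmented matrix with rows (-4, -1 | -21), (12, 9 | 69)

Forward elimination on [A|b]:
R2 <- R2 - (-3)*R1:  [ 0  6  6 ]
Row echelon form:
[ -4  -1  |  -21 ]
[  0   6  |    6 ]
Back-substitution:
y = (6) / 6 = 1
x = (-21 - (-1)*(1)) / -4 = 5

(5, 1)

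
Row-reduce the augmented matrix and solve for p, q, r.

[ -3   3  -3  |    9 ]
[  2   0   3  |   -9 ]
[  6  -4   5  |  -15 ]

Forward elimination on [A|b]:
R2 <- R2 - (-2/3)*R1:  [  0   2   1  -3 ]
R3 <- R3 - (-2)*R1:  [  0   2  -1   3 ]
R3 <- R3 - (1)*R2:  [  0   0  -2   6 ]
Row echelon form:
[ -3  3  -3  |   9 ]
[  0  2   1  |  -3 ]
[  0  0  -2  |   6 ]
Back-substitution:
r = (6) / -2 = -3
q = (-3 - (1)*(-3)) / 2 = 0
p = (9 - (3)*(0) - (-3)*(-3)) / -3 = 0

(0, 0, -3)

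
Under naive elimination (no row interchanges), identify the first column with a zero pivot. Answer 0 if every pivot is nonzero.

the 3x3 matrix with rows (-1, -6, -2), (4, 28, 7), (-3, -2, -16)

first zero-pivot column = 0

Naive forward elimination:
R2 <- R2 - (-4)*R1:  [  0   4  -1 ]
R3 <- R3 - (3)*R1:  [   0   16  -10 ]
R3 <- R3 - (4)*R2:  [  0   0  -6 ]
All pivots nonzero; naive elimination completes without hitting a zero pivot.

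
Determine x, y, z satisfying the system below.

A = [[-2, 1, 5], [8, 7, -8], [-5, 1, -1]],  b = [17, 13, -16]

(3, 3, 4)

Forward elimination on [A|b]:
R2 <- R2 - (-4)*R1:  [  0  11  12  81 ]
R3 <- R3 - (5/2)*R1:  [      0    -3/2   -27/2  -117/2 ]
R3 <- R3 - (-3/22)*R2:  [       0        0  -261/22  -522/11 ]
Row echelon form:
[ -2   1        5  |       17 ]
[  0  11       12  |       81 ]
[  0   0  -261/22  |  -522/11 ]
Back-substitution:
z = (-522/11) / (-261/22) = 4
y = (81 - (12)*(4)) / 11 = 3
x = (17 - (1)*(3) - (5)*(4)) / -2 = 3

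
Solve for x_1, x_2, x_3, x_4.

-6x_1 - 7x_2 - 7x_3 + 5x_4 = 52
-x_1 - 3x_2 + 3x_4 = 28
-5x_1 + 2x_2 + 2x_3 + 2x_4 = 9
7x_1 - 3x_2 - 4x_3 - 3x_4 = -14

(-1, -4, 1, 5)

Forward elimination on [A|b]:
R2 <- R2 - (1/6)*R1:  [     0  -11/6    7/6   13/6   58/3 ]
R3 <- R3 - (5/6)*R1:  [      0    47/6    47/6   -13/6  -103/3 ]
R4 <- R4 - (-7/6)*R1:  [     0  -67/6  -73/6   17/6  140/3 ]
R3 <- R3 - (-47/11)*R2:  [      0       0  141/11   78/11  531/11 ]
R4 <- R4 - (67/11)*R2:  [       0        0  -212/11  -114/11  -782/11 ]
R4 <- R4 - (-212/141)*R3:  [     0      0      0  14/47  70/47 ]
Row echelon form:
[ -6     -7      -7      5  |      52 ]
[  0  -11/6     7/6   13/6  |    58/3 ]
[  0      0  141/11  78/11  |  531/11 ]
[  0      0       0  14/47  |   70/47 ]
Back-substitution:
x_4 = (70/47) / (14/47) = 5
x_3 = (531/11 - (78/11)*(5)) / (141/11) = 1
x_2 = (58/3 - (7/6)*(1) - (13/6)*(5)) / (-11/6) = -4
x_1 = (52 - (-7)*(-4) - (-7)*(1) - (5)*(5)) / -6 = -1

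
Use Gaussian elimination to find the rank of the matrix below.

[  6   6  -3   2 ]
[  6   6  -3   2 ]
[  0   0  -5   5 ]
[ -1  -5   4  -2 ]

rank(A) = 3

Row reduction:
R2 <- R2 - (1)*R1:  [ 0  0  0  0 ]
R4 <- R4 - (-1/6)*R1:  [    0    -4   7/2  -5/3 ]
R2 <-> R4   (pivot in column 2 was zero)
[ 6   6   -3     2 ]
[ 0  -4  7/2  -5/3 ]
[ 0   0   -5     5 ]
[ 0   0    0     0 ]
Row echelon form:
[ 6   6   -3     2 ]
[ 0  -4  7/2  -5/3 ]
[ 0   0   -5     5 ]
[ 0   0    0     0 ]
Nonzero rows / pivot columns: 3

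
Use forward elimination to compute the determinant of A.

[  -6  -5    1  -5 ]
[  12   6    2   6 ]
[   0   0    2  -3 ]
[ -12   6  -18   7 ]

det(A) = -240

Forward elimination:
R2 <- R2 - (-2)*R1:  [  0  -4   4  -4 ]
R4 <- R4 - (2)*R1:  [   0   16  -20   17 ]
R4 <- R4 - (-4)*R2:  [  0   0  -4   1 ]
R4 <- R4 - (-2)*R3:  [  0   0   0  -5 ]
Upper-triangular form:
[ -6  -5  1  -5 ]
[  0  -4  4  -4 ]
[  0   0  2  -3 ]
[  0   0  0  -5 ]
det(A) = (-1)^0 * (-6) * (-4) * (2) * (-5) = -240  (0 row swaps -> sign +1)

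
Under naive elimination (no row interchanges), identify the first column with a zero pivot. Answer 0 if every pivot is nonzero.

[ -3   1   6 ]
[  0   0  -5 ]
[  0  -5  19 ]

Naive forward elimination:
Matrix at this point:
[ -3   1   6 ]
[  0   0  -5 ]
[  0  -5  19 ]
Pivot entry (2,2) is zero but row 3 has -5 in column 2 -> naive elimination stops; a row interchange (e.g. R2 <-> R3) would be required here.

first zero-pivot column = 2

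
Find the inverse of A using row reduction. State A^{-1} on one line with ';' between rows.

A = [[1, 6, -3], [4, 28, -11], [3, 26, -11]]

inverse = [11/8 3/4 -9/8; -11/16 1/8 1/16; -5/4 1/2 -1/4]

Gauss-Jordan on [A | I]:
R2 <- R2 - (4)*R1:  [  0   4   1  |  -4   1   0 ]
R3 <- R3 - (3)*R1:  [  0   8  -2  |  -3   0   1 ]
R2 <- (1/4)*R2:  [   0    1  1/4  |   -1  1/4    0 ]
R1 <- R1 - (6)*R2:  [    1     0  -9/2  |     7  -3/2     0 ]
R3 <- R3 - (8)*R2:  [  0   0  -4  |   5  -2   1 ]
R3 <- (1/-4)*R3:  [    0     0     1  |  -5/4   1/2  -1/4 ]
R1 <- R1 - (-9/2)*R3:  [    1     0     0  |  11/8   3/4  -9/8 ]
R2 <- R2 - (1/4)*R3:  [      0       1       0  |  -11/16     1/8    1/16 ]
Right block of [I | A^{-1}] is the inverse:
[   11/8  3/4  -9/8 ]
[ -11/16  1/8  1/16 ]
[   -5/4  1/2  -1/4 ]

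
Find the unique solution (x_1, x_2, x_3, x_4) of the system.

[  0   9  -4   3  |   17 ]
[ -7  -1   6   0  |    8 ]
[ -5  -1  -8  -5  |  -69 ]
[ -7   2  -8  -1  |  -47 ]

Forward elimination on [A|b]:
R1 <-> R2   (pivot in column 1 was zero)
[ -7  -1   6   0    8 ]
[  0   9  -4   3   17 ]
[ -5  -1  -8  -5  -69 ]
[ -7   2  -8  -1  -47 ]
R3 <- R3 - (5/7)*R1:  [      0    -2/7   -86/7      -5  -523/7 ]
R4 <- R4 - (1)*R1:  [   0    3  -14   -1  -55 ]
R3 <- R3 - (-2/63)*R2:  [        0         0   -782/63   -103/21  -4673/63 ]
R4 <- R4 - (1/3)*R2:  [      0       0   -38/3      -2  -182/3 ]
R4 <- R4 - (399/391)*R3:  [        0         0         0  1175/391  5875/391 ]
Row echelon form:
[ -7  -1        6         0  |         8 ]
[  0   9       -4         3  |        17 ]
[  0   0  -782/63   -103/21  |  -4673/63 ]
[  0   0        0  1175/391  |  5875/391 ]
Back-substitution:
x_4 = (5875/391) / (1175/391) = 5
x_3 = (-4673/63 - (-103/21)*(5)) / (-782/63) = 4
x_2 = (17 - (-4)*(4) - (3)*(5)) / 9 = 2
x_1 = (8 - (-1)*(2) - (6)*(4)) / -7 = 2

(2, 2, 4, 5)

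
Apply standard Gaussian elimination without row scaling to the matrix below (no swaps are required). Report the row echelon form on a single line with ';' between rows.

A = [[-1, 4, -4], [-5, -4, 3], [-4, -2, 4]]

Forward elimination:
R2 <- R2 - (5)*R1:  [   0  -24   23 ]
R3 <- R3 - (4)*R1:  [   0  -18   20 ]
R3 <- R3 - (3/4)*R2:  [    0     0  11/4 ]
Row echelon form:
[ -1    4    -4 ]
[  0  -24    23 ]
[  0    0  11/4 ]

REF = [-1 4 -4; 0 -24 23; 0 0 11/4]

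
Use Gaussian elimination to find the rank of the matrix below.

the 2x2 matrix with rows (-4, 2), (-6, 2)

Row reduction:
R2 <- R2 - (3/2)*R1:  [  0  -1 ]
Row echelon form:
[ -4   2 ]
[  0  -1 ]
Nonzero rows / pivot columns: 2

rank(A) = 2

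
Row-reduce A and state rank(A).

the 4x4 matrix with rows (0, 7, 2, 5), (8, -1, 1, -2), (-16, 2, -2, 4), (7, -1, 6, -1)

rank(A) = 3

Row reduction:
R1 <-> R2   (pivot in column 1 was zero)
[   8  -1   1  -2 ]
[   0   7   2   5 ]
[ -16   2  -2   4 ]
[   7  -1   6  -1 ]
R3 <- R3 - (-2)*R1:  [ 0  0  0  0 ]
R4 <- R4 - (7/8)*R1:  [    0  -1/8  41/8   3/4 ]
R4 <- R4 - (-1/56)*R2:  [      0       0  289/56   47/56 ]
R3 <-> R4   (pivot in column 3 was zero)
[ 8  -1       1     -2 ]
[ 0   7       2      5 ]
[ 0   0  289/56  47/56 ]
[ 0   0       0      0 ]
Row echelon form:
[ 8  -1       1     -2 ]
[ 0   7       2      5 ]
[ 0   0  289/56  47/56 ]
[ 0   0       0      0 ]
Nonzero rows / pivot columns: 3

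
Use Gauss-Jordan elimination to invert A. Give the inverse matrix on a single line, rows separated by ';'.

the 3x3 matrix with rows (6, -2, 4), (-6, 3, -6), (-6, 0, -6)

inverse = [1/2 1/3 0; 0 1/3 -1/3; -1/2 -1/3 -1/6]

Gauss-Jordan on [A | I]:
R1 <- (1/6)*R1:  [    1  -1/3   2/3  |   1/6     0     0 ]
R2 <- R2 - (-6)*R1:  [  0   1  -2  |   1   1   0 ]
R3 <- R3 - (-6)*R1:  [  0  -2  -2  |   1   0   1 ]
R1 <- R1 - (-1/3)*R2:  [   1    0    0  |  1/2  1/3    0 ]
R3 <- R3 - (-2)*R2:  [  0   0  -6  |   3   2   1 ]
R3 <- (1/-6)*R3:  [    0     0     1  |  -1/2  -1/3  -1/6 ]
R2 <- R2 - (-2)*R3:  [    0     1     0  |     0   1/3  -1/3 ]
Right block of [I | A^{-1}] is the inverse:
[  1/2   1/3     0 ]
[    0   1/3  -1/3 ]
[ -1/2  -1/3  -1/6 ]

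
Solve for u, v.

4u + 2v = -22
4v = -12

Forward elimination on [A|b]:
Row echelon form:
[ 4  2  |  -22 ]
[ 0  4  |  -12 ]
Back-substitution:
v = (-12) / 4 = -3
u = (-22 - (2)*(-3)) / 4 = -4

(-4, -3)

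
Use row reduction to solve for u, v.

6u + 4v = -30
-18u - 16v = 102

Forward elimination on [A|b]:
R2 <- R2 - (-3)*R1:  [  0  -4  12 ]
Row echelon form:
[ 6   4  |  -30 ]
[ 0  -4  |   12 ]
Back-substitution:
v = (12) / -4 = -3
u = (-30 - (4)*(-3)) / 6 = -3

(-3, -3)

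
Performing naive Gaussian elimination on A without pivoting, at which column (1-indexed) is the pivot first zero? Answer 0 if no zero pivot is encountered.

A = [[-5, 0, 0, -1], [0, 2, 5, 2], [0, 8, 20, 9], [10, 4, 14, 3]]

Naive forward elimination:
R4 <- R4 - (-2)*R1:  [  0   4  14   1 ]
R3 <- R3 - (4)*R2:  [ 0  0  0  1 ]
R4 <- R4 - (2)*R2:  [  0   0   4  -3 ]
Matrix at this point:
[ -5  0  0  -1 ]
[  0  2  5   2 ]
[  0  0  0   1 ]
[  0  0  4  -3 ]
Pivot entry (3,3) is zero but row 4 has 4 in column 3 -> naive elimination stops; a row interchange (e.g. R3 <-> R4) would be required here.

first zero-pivot column = 3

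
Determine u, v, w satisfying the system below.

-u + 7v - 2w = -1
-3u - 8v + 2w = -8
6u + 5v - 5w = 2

Forward elimination on [A|b]:
R2 <- R2 - (3)*R1:  [   0  -29    8   -5 ]
R3 <- R3 - (-6)*R1:  [   0   47  -17   -4 ]
R3 <- R3 - (-47/29)*R2:  [       0        0  -117/29  -351/29 ]
Row echelon form:
[ -1    7       -2  |       -1 ]
[  0  -29        8  |       -5 ]
[  0    0  -117/29  |  -351/29 ]
Back-substitution:
w = (-351/29) / (-117/29) = 3
v = (-5 - (8)*(3)) / -29 = 1
u = (-1 - (7)*(1) - (-2)*(3)) / -1 = 2

(2, 1, 3)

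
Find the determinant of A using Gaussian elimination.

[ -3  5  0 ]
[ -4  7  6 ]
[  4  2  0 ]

det(A) = 156

Forward elimination:
R2 <- R2 - (4/3)*R1:  [   0  1/3    6 ]
R3 <- R3 - (-4/3)*R1:  [    0  26/3     0 ]
R3 <- R3 - (26)*R2:  [    0     0  -156 ]
Upper-triangular form:
[ -3    5     0 ]
[  0  1/3     6 ]
[  0    0  -156 ]
det(A) = (-1)^0 * (-3) * (1/3) * (-156) = 156  (0 row swaps -> sign +1)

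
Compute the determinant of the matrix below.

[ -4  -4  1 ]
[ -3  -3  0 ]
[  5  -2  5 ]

det(A) = 21

Forward elimination:
R2 <- R2 - (3/4)*R1:  [    0     0  -3/4 ]
R3 <- R3 - (-5/4)*R1:  [    0    -7  25/4 ]
R2 <-> R3   (pivot in column 2 was zero)
[ -4  -4     1 ]
[  0  -7  25/4 ]
[  0   0  -3/4 ]
Upper-triangular form:
[ -4  -4     1 ]
[  0  -7  25/4 ]
[  0   0  -3/4 ]
det(A) = (-1)^1 * (-4) * (-7) * (-3/4) = 21  (1 row swap -> sign -1)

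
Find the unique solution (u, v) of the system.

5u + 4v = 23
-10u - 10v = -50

(3, 2)

Forward elimination on [A|b]:
R2 <- R2 - (-2)*R1:  [  0  -2  -4 ]
Row echelon form:
[ 5   4  |  23 ]
[ 0  -2  |  -4 ]
Back-substitution:
v = (-4) / -2 = 2
u = (23 - (4)*(2)) / 5 = 3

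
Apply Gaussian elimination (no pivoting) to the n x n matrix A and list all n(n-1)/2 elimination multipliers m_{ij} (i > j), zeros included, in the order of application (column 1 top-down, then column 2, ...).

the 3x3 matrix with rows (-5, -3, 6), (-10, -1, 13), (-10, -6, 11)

Forward elimination:
R2 <- R2 - (2)*R1:  [ 0  5  1 ]
R3 <- R3 - (2)*R1:  [  0   0  -1 ]
R3: entry in column 2 is already 0 -> m_{32} = 0 (no row operation needed)
Multipliers (in order of application): m_{21} = 2, m_{31} = 2, m_{32} = 0

multipliers: 2, 2, 0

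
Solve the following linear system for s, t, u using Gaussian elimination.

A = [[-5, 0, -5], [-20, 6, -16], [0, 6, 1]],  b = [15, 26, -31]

Forward elimination on [A|b]:
R2 <- R2 - (4)*R1:  [   0    6    4  -34 ]
R3 <- R3 - (1)*R2:  [  0   0  -3   3 ]
Row echelon form:
[ -5  0  -5  |   15 ]
[  0  6   4  |  -34 ]
[  0  0  -3  |    3 ]
Back-substitution:
u = (3) / -3 = -1
t = (-34 - (4)*(-1)) / 6 = -5
s = (15 - (-5)*(-1)) / -5 = -2

(-2, -5, -1)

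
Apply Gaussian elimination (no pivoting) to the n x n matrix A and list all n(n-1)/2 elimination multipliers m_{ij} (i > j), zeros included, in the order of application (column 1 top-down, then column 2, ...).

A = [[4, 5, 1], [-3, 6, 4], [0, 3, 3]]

Forward elimination:
R2 <- R2 - (-3/4)*R1:  [    0  39/4  19/4 ]
R3: entry in column 1 is already 0 -> m_{31} = 0 (no row operation needed)
R3 <- R3 - (4/13)*R2:  [     0      0  20/13 ]
Multipliers (in order of application): m_{21} = -3/4, m_{31} = 0, m_{32} = 4/13

multipliers: -3/4, 0, 4/13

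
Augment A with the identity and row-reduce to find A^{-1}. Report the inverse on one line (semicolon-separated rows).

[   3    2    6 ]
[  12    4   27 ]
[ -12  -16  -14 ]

Gauss-Jordan on [A | I]:
R1 <- (1/3)*R1:  [   1  2/3    2  |  1/3    0    0 ]
R2 <- R2 - (12)*R1:  [  0  -4   3  |  -4   1   0 ]
R3 <- R3 - (-12)*R1:  [  0  -8  10  |   4   0   1 ]
R2 <- (1/-4)*R2:  [    0     1  -3/4  |     1  -1/4     0 ]
R1 <- R1 - (2/3)*R2:  [    1     0   5/2  |  -1/3   1/6     0 ]
R3 <- R3 - (-8)*R2:  [  0   0   4  |  12  -2   1 ]
R3 <- (1/4)*R3:  [    0     0     1  |     3  -1/2   1/4 ]
R1 <- R1 - (5/2)*R3:  [     1      0      0  |  -47/6  17/12   -5/8 ]
R2 <- R2 - (-3/4)*R3:  [    0     1     0  |  13/4  -5/8  3/16 ]
Right block of [I | A^{-1}] is the inverse:
[ -47/6  17/12  -5/8 ]
[  13/4   -5/8  3/16 ]
[     3   -1/2   1/4 ]

inverse = [-47/6 17/12 -5/8; 13/4 -5/8 3/16; 3 -1/2 1/4]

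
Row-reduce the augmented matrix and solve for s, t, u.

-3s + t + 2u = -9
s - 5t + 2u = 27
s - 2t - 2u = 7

Forward elimination on [A|b]:
R2 <- R2 - (-1/3)*R1:  [     0  -14/3    8/3     24 ]
R3 <- R3 - (-1/3)*R1:  [    0  -5/3  -4/3     4 ]
R3 <- R3 - (5/14)*R2:  [     0      0  -16/7  -32/7 ]
Row echelon form:
[ -3      1      2  |     -9 ]
[  0  -14/3    8/3  |     24 ]
[  0      0  -16/7  |  -32/7 ]
Back-substitution:
u = (-32/7) / (-16/7) = 2
t = (24 - (8/3)*(2)) / (-14/3) = -4
s = (-9 - (1)*(-4) - (2)*(2)) / -3 = 3

(3, -4, 2)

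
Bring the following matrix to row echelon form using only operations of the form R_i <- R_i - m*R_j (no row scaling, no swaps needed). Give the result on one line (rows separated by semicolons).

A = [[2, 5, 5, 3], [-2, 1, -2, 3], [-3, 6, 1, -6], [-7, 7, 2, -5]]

Forward elimination:
R2 <- R2 - (-1)*R1:  [ 0  6  3  6 ]
R3 <- R3 - (-3/2)*R1:  [    0  27/2  17/2  -3/2 ]
R4 <- R4 - (-7/2)*R1:  [    0  49/2  39/2  11/2 ]
R3 <- R3 - (9/4)*R2:  [   0    0  7/4  -15 ]
R4 <- R4 - (49/12)*R2:  [    0     0  29/4   -19 ]
R4 <- R4 - (29/7)*R3:  [     0      0      0  302/7 ]
Row echelon form:
[ 2  5    5      3 ]
[ 0  6    3      6 ]
[ 0  0  7/4    -15 ]
[ 0  0    0  302/7 ]

REF = [2 5 5 3; 0 6 3 6; 0 0 7/4 -15; 0 0 0 302/7]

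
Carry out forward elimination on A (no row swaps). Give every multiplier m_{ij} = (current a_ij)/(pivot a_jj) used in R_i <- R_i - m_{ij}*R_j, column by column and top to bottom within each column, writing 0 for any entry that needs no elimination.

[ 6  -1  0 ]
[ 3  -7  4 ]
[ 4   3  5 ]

multipliers: 1/2, 2/3, -22/39

Forward elimination:
R2 <- R2 - (1/2)*R1:  [     0  -13/2      4 ]
R3 <- R3 - (2/3)*R1:  [    0  11/3     5 ]
R3 <- R3 - (-22/39)*R2:  [      0       0  283/39 ]
Multipliers (in order of application): m_{21} = 1/2, m_{31} = 2/3, m_{32} = -22/39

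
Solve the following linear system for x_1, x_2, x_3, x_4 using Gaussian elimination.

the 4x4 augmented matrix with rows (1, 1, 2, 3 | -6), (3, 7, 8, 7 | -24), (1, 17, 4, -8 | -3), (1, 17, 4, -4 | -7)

Forward elimination on [A|b]:
R2 <- R2 - (3)*R1:  [  0   4   2  -2  -6 ]
R3 <- R3 - (1)*R1:  [   0   16    2  -11    3 ]
R4 <- R4 - (1)*R1:  [  0  16   2  -7  -1 ]
R3 <- R3 - (4)*R2:  [  0   0  -6  -3  27 ]
R4 <- R4 - (4)*R2:  [  0   0  -6   1  23 ]
R4 <- R4 - (1)*R3:  [  0   0   0   4  -4 ]
Row echelon form:
[ 1  1   2   3  |  -6 ]
[ 0  4   2  -2  |  -6 ]
[ 0  0  -6  -3  |  27 ]
[ 0  0   0   4  |  -4 ]
Back-substitution:
x_4 = (-4) / 4 = -1
x_3 = (27 - (-3)*(-1)) / -6 = -4
x_2 = (-6 - (2)*(-4) - (-2)*(-1)) / 4 = 0
x_1 = (-6 - (1)*(0) - (2)*(-4) - (3)*(-1)) / 1 = 5

(5, 0, -4, -1)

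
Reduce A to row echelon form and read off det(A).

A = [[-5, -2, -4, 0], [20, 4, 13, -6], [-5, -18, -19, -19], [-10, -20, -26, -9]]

det(A) = -300

Forward elimination:
R2 <- R2 - (-4)*R1:  [  0  -4  -3  -6 ]
R3 <- R3 - (1)*R1:  [   0  -16  -15  -19 ]
R4 <- R4 - (2)*R1:  [   0  -16  -18   -9 ]
R3 <- R3 - (4)*R2:  [  0   0  -3   5 ]
R4 <- R4 - (4)*R2:  [  0   0  -6  15 ]
R4 <- R4 - (2)*R3:  [ 0  0  0  5 ]
Upper-triangular form:
[ -5  -2  -4   0 ]
[  0  -4  -3  -6 ]
[  0   0  -3   5 ]
[  0   0   0   5 ]
det(A) = (-1)^0 * (-5) * (-4) * (-3) * (5) = -300  (0 row swaps -> sign +1)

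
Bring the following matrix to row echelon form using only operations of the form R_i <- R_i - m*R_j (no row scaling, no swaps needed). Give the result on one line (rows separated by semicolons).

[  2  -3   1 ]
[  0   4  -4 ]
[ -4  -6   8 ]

Forward elimination:
R3 <- R3 - (-2)*R1:  [   0  -12   10 ]
R3 <- R3 - (-3)*R2:  [  0   0  -2 ]
Row echelon form:
[ 2  -3   1 ]
[ 0   4  -4 ]
[ 0   0  -2 ]

REF = [2 -3 1; 0 4 -4; 0 0 -2]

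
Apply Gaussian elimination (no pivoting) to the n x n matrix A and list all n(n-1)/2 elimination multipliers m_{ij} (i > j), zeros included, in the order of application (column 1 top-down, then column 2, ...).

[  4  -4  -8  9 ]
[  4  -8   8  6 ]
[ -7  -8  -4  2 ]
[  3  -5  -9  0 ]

Forward elimination:
R2 <- R2 - (1)*R1:  [  0  -4  16  -3 ]
R3 <- R3 - (-7/4)*R1:  [    0   -15   -18  71/4 ]
R4 <- R4 - (3/4)*R1:  [     0     -2     -3  -27/4 ]
R3 <- R3 - (15/4)*R2:  [   0    0  -78   29 ]
R4 <- R4 - (1/2)*R2:  [     0      0    -11  -21/4 ]
R4 <- R4 - (11/78)*R3:  [         0          0          0  -1457/156 ]
Multipliers (in order of application): m_{21} = 1, m_{31} = -7/4, m_{41} = 3/4, m_{32} = 15/4, m_{42} = 1/2, m_{43} = 11/78

multipliers: 1, -7/4, 3/4, 15/4, 1/2, 11/78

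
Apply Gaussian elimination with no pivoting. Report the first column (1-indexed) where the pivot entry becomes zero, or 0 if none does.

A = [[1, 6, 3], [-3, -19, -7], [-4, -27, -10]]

first zero-pivot column = 0

Naive forward elimination:
R2 <- R2 - (-3)*R1:  [  0  -1   2 ]
R3 <- R3 - (-4)*R1:  [  0  -3   2 ]
R3 <- R3 - (3)*R2:  [  0   0  -4 ]
All pivots nonzero; naive elimination completes without hitting a zero pivot.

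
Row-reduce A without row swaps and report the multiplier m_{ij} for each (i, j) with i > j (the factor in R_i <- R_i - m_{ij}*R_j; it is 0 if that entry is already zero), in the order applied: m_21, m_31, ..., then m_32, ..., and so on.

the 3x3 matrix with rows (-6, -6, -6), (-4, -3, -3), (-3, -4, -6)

multipliers: 2/3, 1/2, -1

Forward elimination:
R2 <- R2 - (2/3)*R1:  [ 0  1  1 ]
R3 <- R3 - (1/2)*R1:  [  0  -1  -3 ]
R3 <- R3 - (-1)*R2:  [  0   0  -2 ]
Multipliers (in order of application): m_{21} = 2/3, m_{31} = 1/2, m_{32} = -1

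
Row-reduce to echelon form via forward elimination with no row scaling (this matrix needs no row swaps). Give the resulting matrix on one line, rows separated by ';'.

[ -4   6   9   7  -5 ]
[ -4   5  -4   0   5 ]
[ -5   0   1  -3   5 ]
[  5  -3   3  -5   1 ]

REF = [-4 6 9 7 -5; 0 -1 -13 -7 10; 0 0 349/4 163/4 -255/4; 0 0 0 -2472/349 2589/349]

Forward elimination:
R2 <- R2 - (1)*R1:  [   0   -1  -13   -7   10 ]
R3 <- R3 - (5/4)*R1:  [     0  -15/2  -41/4  -47/4   45/4 ]
R4 <- R4 - (-5/4)*R1:  [     0    9/2   57/4   15/4  -21/4 ]
R3 <- R3 - (15/2)*R2:  [      0       0   349/4   163/4  -255/4 ]
R4 <- R4 - (-9/2)*R2:  [      0       0  -177/4  -111/4   159/4 ]
R4 <- R4 - (-177/349)*R3:  [         0          0          0  -2472/349   2589/349 ]
Row echelon form:
[ -4   6      9          7        -5 ]
[  0  -1    -13         -7        10 ]
[  0   0  349/4      163/4    -255/4 ]
[  0   0      0  -2472/349  2589/349 ]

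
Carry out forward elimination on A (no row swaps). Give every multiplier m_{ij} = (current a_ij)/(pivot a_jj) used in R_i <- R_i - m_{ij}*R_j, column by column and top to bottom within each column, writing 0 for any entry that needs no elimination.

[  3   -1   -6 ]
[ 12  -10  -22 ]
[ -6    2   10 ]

multipliers: 4, -2, 0

Forward elimination:
R2 <- R2 - (4)*R1:  [  0  -6   2 ]
R3 <- R3 - (-2)*R1:  [  0   0  -2 ]
R3: entry in column 2 is already 0 -> m_{32} = 0 (no row operation needed)
Multipliers (in order of application): m_{21} = 4, m_{31} = -2, m_{32} = 0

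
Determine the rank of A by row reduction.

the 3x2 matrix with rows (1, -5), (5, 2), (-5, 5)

Row reduction:
R2 <- R2 - (5)*R1:  [  0  27 ]
R3 <- R3 - (-5)*R1:  [   0  -20 ]
R3 <- R3 - (-20/27)*R2:  [ 0  0 ]
Row echelon form:
[ 1  -5 ]
[ 0  27 ]
[ 0   0 ]
Nonzero rows / pivot columns: 2

rank(A) = 2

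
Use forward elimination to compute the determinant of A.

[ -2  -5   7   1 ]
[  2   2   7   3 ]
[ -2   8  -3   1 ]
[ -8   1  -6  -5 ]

det(A) = -880

Forward elimination:
R2 <- R2 - (-1)*R1:  [  0  -3  14   4 ]
R3 <- R3 - (1)*R1:  [   0   13  -10    0 ]
R4 <- R4 - (4)*R1:  [   0   21  -34   -9 ]
R3 <- R3 - (-13/3)*R2:  [     0      0  152/3   52/3 ]
R4 <- R4 - (-7)*R2:  [  0   0  64  19 ]
R4 <- R4 - (24/19)*R3:  [      0       0       0  -55/19 ]
Upper-triangular form:
[ -2  -5      7       1 ]
[  0  -3     14       4 ]
[  0   0  152/3    52/3 ]
[  0   0      0  -55/19 ]
det(A) = (-1)^0 * (-2) * (-3) * (152/3) * (-55/19) = -880  (0 row swaps -> sign +1)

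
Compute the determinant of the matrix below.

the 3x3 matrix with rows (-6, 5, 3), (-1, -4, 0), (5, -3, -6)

det(A) = -105

Forward elimination:
R2 <- R2 - (1/6)*R1:  [     0  -29/6   -1/2 ]
R3 <- R3 - (-5/6)*R1:  [    0   7/6  -7/2 ]
R3 <- R3 - (-7/29)*R2:  [       0        0  -105/29 ]
Upper-triangular form:
[ -6      5        3 ]
[  0  -29/6     -1/2 ]
[  0      0  -105/29 ]
det(A) = (-1)^0 * (-6) * (-29/6) * (-105/29) = -105  (0 row swaps -> sign +1)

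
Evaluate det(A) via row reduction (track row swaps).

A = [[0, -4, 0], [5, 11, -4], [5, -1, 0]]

det(A) = 80

Forward elimination:
R1 <-> R2   (pivot in column 1 was zero)
[ 5  11  -4 ]
[ 0  -4   0 ]
[ 5  -1   0 ]
R3 <- R3 - (1)*R1:  [   0  -12    4 ]
R3 <- R3 - (3)*R2:  [ 0  0  4 ]
Upper-triangular form:
[ 5  11  -4 ]
[ 0  -4   0 ]
[ 0   0   4 ]
det(A) = (-1)^1 * (5) * (-4) * (4) = 80  (1 row swap -> sign -1)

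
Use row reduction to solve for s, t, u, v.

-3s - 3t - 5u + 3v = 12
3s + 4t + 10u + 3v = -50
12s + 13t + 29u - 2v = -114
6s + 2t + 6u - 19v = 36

(-4, 1, -3, -4)

Forward elimination on [A|b]:
R2 <- R2 - (-1)*R1:  [   0    1    5    6  -38 ]
R3 <- R3 - (-4)*R1:  [   0    1    9   10  -66 ]
R4 <- R4 - (-2)*R1:  [   0   -4   -4  -13   60 ]
R3 <- R3 - (1)*R2:  [   0    0    4    4  -28 ]
R4 <- R4 - (-4)*R2:  [   0    0   16   11  -92 ]
R4 <- R4 - (4)*R3:  [  0   0   0  -5  20 ]
Row echelon form:
[ -3  -3  -5   3  |   12 ]
[  0   1   5   6  |  -38 ]
[  0   0   4   4  |  -28 ]
[  0   0   0  -5  |   20 ]
Back-substitution:
v = (20) / -5 = -4
u = (-28 - (4)*(-4)) / 4 = -3
t = (-38 - (5)*(-3) - (6)*(-4)) / 1 = 1
s = (12 - (-3)*(1) - (-5)*(-3) - (3)*(-4)) / -3 = -4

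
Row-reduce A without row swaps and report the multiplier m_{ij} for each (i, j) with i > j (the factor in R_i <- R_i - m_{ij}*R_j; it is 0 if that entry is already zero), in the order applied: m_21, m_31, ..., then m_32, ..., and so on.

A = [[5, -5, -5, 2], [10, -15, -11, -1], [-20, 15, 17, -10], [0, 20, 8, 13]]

Forward elimination:
R2 <- R2 - (2)*R1:  [  0  -5  -1  -5 ]
R3 <- R3 - (-4)*R1:  [  0  -5  -3  -2 ]
R4: entry in column 1 is already 0 -> m_{41} = 0 (no row operation needed)
R3 <- R3 - (1)*R2:  [  0   0  -2   3 ]
R4 <- R4 - (-4)*R2:  [  0   0   4  -7 ]
R4 <- R4 - (-2)*R3:  [  0   0   0  -1 ]
Multipliers (in order of application): m_{21} = 2, m_{31} = -4, m_{41} = 0, m_{32} = 1, m_{42} = -4, m_{43} = -2

multipliers: 2, -4, 0, 1, -4, -2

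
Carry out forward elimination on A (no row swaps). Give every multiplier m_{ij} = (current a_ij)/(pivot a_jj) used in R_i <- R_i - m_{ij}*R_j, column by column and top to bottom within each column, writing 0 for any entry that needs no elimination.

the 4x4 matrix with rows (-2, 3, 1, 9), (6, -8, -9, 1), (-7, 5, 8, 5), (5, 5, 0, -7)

multipliers: -3, 7/2, -5/2, -11/2, 25/2, -155/57

Forward elimination:
R2 <- R2 - (-3)*R1:  [  0   1  -6  28 ]
R3 <- R3 - (7/2)*R1:  [     0  -11/2    9/2  -53/2 ]
R4 <- R4 - (-5/2)*R1:  [    0  25/2   5/2  31/2 ]
R3 <- R3 - (-11/2)*R2:  [     0      0  -57/2  255/2 ]
R4 <- R4 - (25/2)*R2:  [      0       0   155/2  -669/2 ]
R4 <- R4 - (-155/57)*R3:  [      0       0       0  232/19 ]
Multipliers (in order of application): m_{21} = -3, m_{31} = 7/2, m_{41} = -5/2, m_{32} = -11/2, m_{42} = 25/2, m_{43} = -155/57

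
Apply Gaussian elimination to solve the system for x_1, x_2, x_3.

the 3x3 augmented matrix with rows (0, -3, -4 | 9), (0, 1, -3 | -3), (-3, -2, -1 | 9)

Forward elimination on [A|b]:
R1 <-> R3   (pivot in column 1 was zero)
[ -3  -2  -1   9 ]
[  0   1  -3  -3 ]
[  0  -3  -4   9 ]
R3 <- R3 - (-3)*R2:  [   0    0  -13    0 ]
Row echelon form:
[ -3  -2   -1  |   9 ]
[  0   1   -3  |  -3 ]
[  0   0  -13  |   0 ]
Back-substitution:
x_3 = (0) / -13 = 0
x_2 = (-3 - (-3)*(0)) / 1 = -3
x_1 = (9 - (-2)*(-3) - (-1)*(0)) / -3 = -1

(-1, -3, 0)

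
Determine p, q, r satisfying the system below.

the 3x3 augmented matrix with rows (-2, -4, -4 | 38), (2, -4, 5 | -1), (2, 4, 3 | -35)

Forward elimination on [A|b]:
R2 <- R2 - (-1)*R1:  [  0  -8   1  37 ]
R3 <- R3 - (-1)*R1:  [  0   0  -1   3 ]
Row echelon form:
[ -2  -4  -4  |  38 ]
[  0  -8   1  |  37 ]
[  0   0  -1  |   3 ]
Back-substitution:
r = (3) / -1 = -3
q = (37 - (1)*(-3)) / -8 = -5
p = (38 - (-4)*(-5) - (-4)*(-3)) / -2 = -3

(-3, -5, -3)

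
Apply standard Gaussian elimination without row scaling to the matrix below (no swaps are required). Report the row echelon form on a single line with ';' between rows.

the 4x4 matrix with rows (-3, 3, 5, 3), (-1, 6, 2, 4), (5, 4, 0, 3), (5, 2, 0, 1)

REF = [-3 3 5 3; 0 5 1/3 3; 0 0 116/15 13/5; 0 0 0 -49/58]

Forward elimination:
R2 <- R2 - (1/3)*R1:  [   0    5  1/3    3 ]
R3 <- R3 - (-5/3)*R1:  [    0     9  25/3     8 ]
R4 <- R4 - (-5/3)*R1:  [    0     7  25/3     6 ]
R3 <- R3 - (9/5)*R2:  [      0       0  116/15    13/5 ]
R4 <- R4 - (7/5)*R2:  [      0       0  118/15     9/5 ]
R4 <- R4 - (59/58)*R3:  [      0       0       0  -49/58 ]
Row echelon form:
[ -3  3       5       3 ]
[  0  5     1/3       3 ]
[  0  0  116/15    13/5 ]
[  0  0       0  -49/58 ]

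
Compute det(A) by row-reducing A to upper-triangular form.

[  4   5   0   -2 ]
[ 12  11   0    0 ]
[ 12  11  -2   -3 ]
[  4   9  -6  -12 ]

Forward elimination:
R2 <- R2 - (3)*R1:  [  0  -4   0   6 ]
R3 <- R3 - (3)*R1:  [  0  -4  -2   3 ]
R4 <- R4 - (1)*R1:  [   0    4   -6  -10 ]
R3 <- R3 - (1)*R2:  [  0   0  -2  -3 ]
R4 <- R4 - (-1)*R2:  [  0   0  -6  -4 ]
R4 <- R4 - (3)*R3:  [ 0  0  0  5 ]
Upper-triangular form:
[ 4   5   0  -2 ]
[ 0  -4   0   6 ]
[ 0   0  -2  -3 ]
[ 0   0   0   5 ]
det(A) = (-1)^0 * (4) * (-4) * (-2) * (5) = 160  (0 row swaps -> sign +1)

det(A) = 160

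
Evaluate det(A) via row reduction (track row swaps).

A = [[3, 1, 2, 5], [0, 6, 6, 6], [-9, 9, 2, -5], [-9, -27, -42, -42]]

det(A) = -216

Forward elimination:
R3 <- R3 - (-3)*R1:  [  0  12   8  10 ]
R4 <- R4 - (-3)*R1:  [   0  -24  -36  -27 ]
R3 <- R3 - (2)*R2:  [  0   0  -4  -2 ]
R4 <- R4 - (-4)*R2:  [   0    0  -12   -3 ]
R4 <- R4 - (3)*R3:  [ 0  0  0  3 ]
Upper-triangular form:
[ 3  1   2   5 ]
[ 0  6   6   6 ]
[ 0  0  -4  -2 ]
[ 0  0   0   3 ]
det(A) = (-1)^0 * (3) * (6) * (-4) * (3) = -216  (0 row swaps -> sign +1)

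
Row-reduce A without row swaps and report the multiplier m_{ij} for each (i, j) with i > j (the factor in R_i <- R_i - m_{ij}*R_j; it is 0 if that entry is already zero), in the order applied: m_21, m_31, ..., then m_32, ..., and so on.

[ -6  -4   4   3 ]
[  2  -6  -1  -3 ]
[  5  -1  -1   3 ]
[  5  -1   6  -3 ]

multipliers: -1/3, -5/6, -5/6, 13/22, 13/22, 201/47

Forward elimination:
R2 <- R2 - (-1/3)*R1:  [     0  -22/3    1/3     -2 ]
R3 <- R3 - (-5/6)*R1:  [     0  -13/3    7/3   11/2 ]
R4 <- R4 - (-5/6)*R1:  [     0  -13/3   28/3   -1/2 ]
R3 <- R3 - (13/22)*R2:  [      0       0   47/22  147/22 ]
R4 <- R4 - (13/22)*R2:  [      0       0  201/22   15/22 ]
R4 <- R4 - (201/47)*R3:  [        0         0         0  -1311/47 ]
Multipliers (in order of application): m_{21} = -1/3, m_{31} = -5/6, m_{41} = -5/6, m_{32} = 13/22, m_{42} = 13/22, m_{43} = 201/47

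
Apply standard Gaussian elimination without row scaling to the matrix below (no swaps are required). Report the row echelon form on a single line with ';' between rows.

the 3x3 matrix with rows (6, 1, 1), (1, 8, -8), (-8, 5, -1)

REF = [6 1 1; 0 47/6 -49/6; 0 0 326/47]

Forward elimination:
R2 <- R2 - (1/6)*R1:  [     0   47/6  -49/6 ]
R3 <- R3 - (-4/3)*R1:  [    0  19/3   1/3 ]
R3 <- R3 - (38/47)*R2:  [      0       0  326/47 ]
Row echelon form:
[ 6     1       1 ]
[ 0  47/6   -49/6 ]
[ 0     0  326/47 ]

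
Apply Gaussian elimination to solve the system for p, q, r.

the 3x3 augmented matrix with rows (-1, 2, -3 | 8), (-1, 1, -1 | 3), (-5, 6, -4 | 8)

(-2, -3, -4)

Forward elimination on [A|b]:
R2 <- R2 - (1)*R1:  [  0  -1   2  -5 ]
R3 <- R3 - (5)*R1:  [   0   -4   11  -32 ]
R3 <- R3 - (4)*R2:  [   0    0    3  -12 ]
Row echelon form:
[ -1   2  -3  |    8 ]
[  0  -1   2  |   -5 ]
[  0   0   3  |  -12 ]
Back-substitution:
r = (-12) / 3 = -4
q = (-5 - (2)*(-4)) / -1 = -3
p = (8 - (2)*(-3) - (-3)*(-4)) / -1 = -2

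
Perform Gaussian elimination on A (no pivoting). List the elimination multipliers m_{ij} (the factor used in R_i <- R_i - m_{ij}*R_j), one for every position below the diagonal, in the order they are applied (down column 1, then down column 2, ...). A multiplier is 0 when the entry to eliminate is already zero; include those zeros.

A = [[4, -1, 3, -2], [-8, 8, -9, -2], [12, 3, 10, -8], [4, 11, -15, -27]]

Forward elimination:
R2 <- R2 - (-2)*R1:  [  0   6  -3  -6 ]
R3 <- R3 - (3)*R1:  [  0   6   1  -2 ]
R4 <- R4 - (1)*R1:  [   0   12  -18  -25 ]
R3 <- R3 - (1)*R2:  [ 0  0  4  4 ]
R4 <- R4 - (2)*R2:  [   0    0  -12  -13 ]
R4 <- R4 - (-3)*R3:  [  0   0   0  -1 ]
Multipliers (in order of application): m_{21} = -2, m_{31} = 3, m_{41} = 1, m_{32} = 1, m_{42} = 2, m_{43} = -3

multipliers: -2, 3, 1, 1, 2, -3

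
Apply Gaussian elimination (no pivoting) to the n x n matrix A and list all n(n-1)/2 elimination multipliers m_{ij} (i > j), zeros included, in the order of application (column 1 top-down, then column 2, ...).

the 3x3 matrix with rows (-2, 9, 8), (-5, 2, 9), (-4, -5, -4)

multipliers: 5/2, 2, 46/41

Forward elimination:
R2 <- R2 - (5/2)*R1:  [     0  -41/2    -11 ]
R3 <- R3 - (2)*R1:  [   0  -23  -20 ]
R3 <- R3 - (46/41)*R2:  [       0        0  -314/41 ]
Multipliers (in order of application): m_{21} = 5/2, m_{31} = 2, m_{32} = 46/41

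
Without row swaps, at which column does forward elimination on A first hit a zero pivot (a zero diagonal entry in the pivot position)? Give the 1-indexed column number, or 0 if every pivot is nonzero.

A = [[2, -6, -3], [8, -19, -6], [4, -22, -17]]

Naive forward elimination:
R2 <- R2 - (4)*R1:  [ 0  5  6 ]
R3 <- R3 - (2)*R1:  [   0  -10  -11 ]
R3 <- R3 - (-2)*R2:  [ 0  0  1 ]
All pivots nonzero; naive elimination completes without hitting a zero pivot.

first zero-pivot column = 0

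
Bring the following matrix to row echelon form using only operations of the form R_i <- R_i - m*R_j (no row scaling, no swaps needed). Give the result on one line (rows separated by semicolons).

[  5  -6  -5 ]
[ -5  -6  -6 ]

REF = [5 -6 -5; 0 -12 -11]

Forward elimination:
R2 <- R2 - (-1)*R1:  [   0  -12  -11 ]
Row echelon form:
[ 5   -6   -5 ]
[ 0  -12  -11 ]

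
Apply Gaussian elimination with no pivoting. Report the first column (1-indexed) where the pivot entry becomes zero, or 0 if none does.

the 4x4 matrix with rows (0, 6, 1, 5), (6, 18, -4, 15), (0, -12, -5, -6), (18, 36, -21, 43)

first zero-pivot column = 1

Naive forward elimination:
Pivot entry (1,1) is zero but row 2 has 6 in column 1 -> naive elimination stops; a row interchange (e.g. R1 <-> R2) would be required here.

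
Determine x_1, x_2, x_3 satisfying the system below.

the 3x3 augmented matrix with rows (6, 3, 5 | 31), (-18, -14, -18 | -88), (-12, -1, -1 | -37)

(3, -4, 5)

Forward elimination on [A|b]:
R2 <- R2 - (-3)*R1:  [  0  -5  -3   5 ]
R3 <- R3 - (-2)*R1:  [  0   5   9  25 ]
R3 <- R3 - (-1)*R2:  [  0   0   6  30 ]
Row echelon form:
[ 6   3   5  |  31 ]
[ 0  -5  -3  |   5 ]
[ 0   0   6  |  30 ]
Back-substitution:
x_3 = (30) / 6 = 5
x_2 = (5 - (-3)*(5)) / -5 = -4
x_1 = (31 - (3)*(-4) - (5)*(5)) / 6 = 3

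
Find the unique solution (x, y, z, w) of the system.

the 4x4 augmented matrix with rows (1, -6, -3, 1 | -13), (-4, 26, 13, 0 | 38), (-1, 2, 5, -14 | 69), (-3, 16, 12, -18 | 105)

Forward elimination on [A|b]:
R2 <- R2 - (-4)*R1:  [   0    2    1    4  -14 ]
R3 <- R3 - (-1)*R1:  [   0   -4    2  -13   56 ]
R4 <- R4 - (-3)*R1:  [   0   -2    3  -15   66 ]
R3 <- R3 - (-2)*R2:  [  0   0   4  -5  28 ]
R4 <- R4 - (-1)*R2:  [   0    0    4  -11   52 ]
R4 <- R4 - (1)*R3:  [  0   0   0  -6  24 ]
Row echelon form:
[ 1  -6  -3   1  |  -13 ]
[ 0   2   1   4  |  -14 ]
[ 0   0   4  -5  |   28 ]
[ 0   0   0  -6  |   24 ]
Back-substitution:
w = (24) / -6 = -4
z = (28 - (-5)*(-4)) / 4 = 2
y = (-14 - (1)*(2) - (4)*(-4)) / 2 = 0
x = (-13 - (-6)*(0) - (-3)*(2) - (1)*(-4)) / 1 = -3

(-3, 0, 2, -4)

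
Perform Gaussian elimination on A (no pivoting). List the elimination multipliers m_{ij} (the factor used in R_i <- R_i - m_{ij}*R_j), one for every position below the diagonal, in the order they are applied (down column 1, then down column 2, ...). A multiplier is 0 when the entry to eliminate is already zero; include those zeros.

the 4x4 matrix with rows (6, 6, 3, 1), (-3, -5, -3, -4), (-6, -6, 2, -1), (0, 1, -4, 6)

Forward elimination:
R2 <- R2 - (-1/2)*R1:  [    0    -2  -3/2  -7/2 ]
R3 <- R3 - (-1)*R1:  [ 0  0  5  0 ]
R4: entry in column 1 is already 0 -> m_{41} = 0 (no row operation needed)
R3: entry in column 2 is already 0 -> m_{32} = 0 (no row operation needed)
R4 <- R4 - (-1/2)*R2:  [     0      0  -19/4   17/4 ]
R4 <- R4 - (-19/20)*R3:  [    0     0     0  17/4 ]
Multipliers (in order of application): m_{21} = -1/2, m_{31} = -1, m_{41} = 0, m_{32} = 0, m_{42} = -1/2, m_{43} = -19/20

multipliers: -1/2, -1, 0, 0, -1/2, -19/20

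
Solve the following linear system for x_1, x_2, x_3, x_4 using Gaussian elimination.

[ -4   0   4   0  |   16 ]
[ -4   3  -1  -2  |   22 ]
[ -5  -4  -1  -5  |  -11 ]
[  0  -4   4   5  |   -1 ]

Forward elimination on [A|b]:
R2 <- R2 - (1)*R1:  [  0   3  -5  -2   6 ]
R3 <- R3 - (5/4)*R1:  [   0   -4   -6   -5  -31 ]
R3 <- R3 - (-4/3)*R2:  [     0      0  -38/3  -23/3    -23 ]
R4 <- R4 - (-4/3)*R2:  [    0     0  -8/3   7/3     7 ]
R4 <- R4 - (4/19)*R3:  [      0       0       0   75/19  225/19 ]
Row echelon form:
[ -4  0      4      0  |      16 ]
[  0  3     -5     -2  |       6 ]
[  0  0  -38/3  -23/3  |     -23 ]
[  0  0      0  75/19  |  225/19 ]
Back-substitution:
x_4 = (225/19) / (75/19) = 3
x_3 = (-23 - (-23/3)*(3)) / (-38/3) = 0
x_2 = (6 - (-5)*(0) - (-2)*(3)) / 3 = 4
x_1 = (16 - (4)*(0)) / -4 = -4

(-4, 4, 0, 3)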